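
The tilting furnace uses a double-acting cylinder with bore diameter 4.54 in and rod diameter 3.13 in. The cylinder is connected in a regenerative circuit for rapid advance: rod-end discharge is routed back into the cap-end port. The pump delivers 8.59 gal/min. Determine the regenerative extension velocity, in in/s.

In regeneration the rod-end outflow joins the pump flow into the cap end, so the net volume the pump must supply per unit advance equals the rod cross-section area.
Rod cross-section A_rod = π/4 × (3.13 in)² = 7.694 in^2
v = Q_pump / A_rod

v ≈ 4.30 in/s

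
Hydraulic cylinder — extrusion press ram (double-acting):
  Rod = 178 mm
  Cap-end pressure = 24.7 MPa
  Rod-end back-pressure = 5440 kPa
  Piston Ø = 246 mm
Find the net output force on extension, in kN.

F ≈ 1050 kN

Cap-side area A_cap = π/4 × (246 mm)² = 47530 mm^2
Rod-side annular area A_ann = π/4 × (246² − 178²) = 22640 mm^2
Net thrust = P_cap·A_cap − P_rod·A_ann = 1174 kN − 123.2 kN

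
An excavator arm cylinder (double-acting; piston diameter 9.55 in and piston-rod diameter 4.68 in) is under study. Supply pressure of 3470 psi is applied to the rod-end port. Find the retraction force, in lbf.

Rod-side annular area A_ann = π/4 × (9.55² − 4.68²) = 54.43 in^2
On retraction the pressure acts on the annular area (bore minus rod).
F = P × A_ann

F ≈ 1.89e5 lbf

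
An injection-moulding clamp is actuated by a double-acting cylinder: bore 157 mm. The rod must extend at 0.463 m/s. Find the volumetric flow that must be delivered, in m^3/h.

Q ≈ 32.3 m^3/h

Cap-side area A_cap = π/4 × (157 mm)² = 19360 mm^2
Q = A × v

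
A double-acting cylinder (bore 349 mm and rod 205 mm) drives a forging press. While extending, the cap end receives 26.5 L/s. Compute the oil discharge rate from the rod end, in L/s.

Q_out ≈ 17.4 L/s

Cap-side area A_cap = π/4 × (349 mm)² = 95660 mm^2
Rod-side annular area A_ann = π/4 × (349² − 205²) = 62660 mm^2
Piston speed v = Q_in/A_cap; rod-end outflow Q_out = v × A_ann = Q_in × A_ann/A_cap.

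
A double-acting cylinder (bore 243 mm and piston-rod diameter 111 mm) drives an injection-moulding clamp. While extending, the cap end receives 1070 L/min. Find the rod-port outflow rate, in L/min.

Cap-side area A_cap = π/4 × (243 mm)² = 46380 mm^2
Rod-side annular area A_ann = π/4 × (243² − 111²) = 36700 mm^2
Piston speed v = Q_in/A_cap; rod-end outflow Q_out = v × A_ann = Q_in × A_ann/A_cap.

Q_out ≈ 847 L/min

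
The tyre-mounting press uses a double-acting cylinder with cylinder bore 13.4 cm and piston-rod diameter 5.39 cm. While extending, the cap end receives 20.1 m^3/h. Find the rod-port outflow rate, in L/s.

Cap-side area A_cap = π/4 × (13.4 cm)² = 141.0 cm^2
Rod-side annular area A_ann = π/4 × (13.4² − 5.39²) = 118.2 cm^2
Piston speed v = Q_in/A_cap; rod-end outflow Q_out = v × A_ann = Q_in × A_ann/A_cap.

Q_out ≈ 4.68 L/s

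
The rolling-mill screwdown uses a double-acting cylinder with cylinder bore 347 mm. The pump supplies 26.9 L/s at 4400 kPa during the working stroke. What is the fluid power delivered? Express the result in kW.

W ≈ 118 kW

Hydraulic power = P × Q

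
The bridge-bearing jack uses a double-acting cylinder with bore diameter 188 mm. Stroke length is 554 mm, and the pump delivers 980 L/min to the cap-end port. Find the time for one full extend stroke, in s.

Cap-side area A_cap = π/4 × (188 mm)² = 27760 mm^2
Swept volume V = A × L; t = V / Q = A·L / Q

t ≈ 0.942 s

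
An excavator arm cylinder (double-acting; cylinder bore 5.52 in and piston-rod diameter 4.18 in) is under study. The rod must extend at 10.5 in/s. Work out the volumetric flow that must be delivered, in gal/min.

Cap-side area A_cap = π/4 × (5.52 in)² = 23.93 in^2
Q = A × v

Q ≈ 65.3 gal/min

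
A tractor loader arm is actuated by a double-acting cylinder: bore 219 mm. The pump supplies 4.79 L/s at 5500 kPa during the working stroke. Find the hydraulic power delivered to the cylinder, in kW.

Hydraulic power = P × Q

W ≈ 26.3 kW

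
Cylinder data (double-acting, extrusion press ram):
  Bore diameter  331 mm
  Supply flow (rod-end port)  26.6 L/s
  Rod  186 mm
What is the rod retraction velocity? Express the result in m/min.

v ≈ 27.1 m/min

Rod-side annular area A_ann = π/4 × (331² − 186²) = 58880 mm^2
Flow into the rod-end port fills the annular volume.
v = Q / A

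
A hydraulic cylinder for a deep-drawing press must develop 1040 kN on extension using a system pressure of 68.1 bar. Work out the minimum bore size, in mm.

D ≈ 441 mm

Extension force acts on the full piston face: F = P × (π/4)D².
D = √(4F / (πP)) = √(4 × 1040 kN / (π × 68.1 bar))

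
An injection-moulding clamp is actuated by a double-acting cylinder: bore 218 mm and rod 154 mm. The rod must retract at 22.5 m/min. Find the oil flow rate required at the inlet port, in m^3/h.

Rod-side annular area A_ann = π/4 × (218² − 154²) = 18700 mm^2
Q = A × v

Q ≈ 25.2 m^3/h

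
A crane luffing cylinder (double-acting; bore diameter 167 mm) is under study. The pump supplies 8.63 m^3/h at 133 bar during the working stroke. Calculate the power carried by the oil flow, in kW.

Hydraulic power = P × Q

W ≈ 31.9 kW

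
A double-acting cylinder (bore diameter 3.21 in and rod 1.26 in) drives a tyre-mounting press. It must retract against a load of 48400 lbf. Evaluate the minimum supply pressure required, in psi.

P ≈ 7070 psi

Rod-side annular area A_ann = π/4 × (3.21² − 1.26²) = 6.846 in^2
Retraction: pressure acts on the annular area.
P = F / A = 48400 lbf / A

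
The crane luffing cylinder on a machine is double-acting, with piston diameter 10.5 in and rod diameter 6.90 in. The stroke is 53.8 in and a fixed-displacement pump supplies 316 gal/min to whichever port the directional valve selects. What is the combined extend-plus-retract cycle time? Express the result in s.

Cap-side area A_cap = π/4 × (10.5 in)² = 86.59 in^2
Rod-side annular area A_ann = π/4 × (10.5² − 6.90²) = 49.20 in^2
t_ext = A_cap·L/Q = 3.829 s
t_ret = A_ann·L/Q = 2.176 s
t_cycle = t_ext + t_ret

t ≈ 6.00 s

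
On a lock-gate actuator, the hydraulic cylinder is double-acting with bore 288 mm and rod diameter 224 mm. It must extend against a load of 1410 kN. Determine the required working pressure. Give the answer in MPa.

P ≈ 21.6 MPa

Cap-side area A_cap = π/4 × (288 mm)² = 65140 mm^2
P = F / A = 1410 kN / A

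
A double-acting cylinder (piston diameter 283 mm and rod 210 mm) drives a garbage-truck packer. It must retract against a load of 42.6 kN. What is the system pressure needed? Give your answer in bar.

Rod-side annular area A_ann = π/4 × (283² − 210²) = 28270 mm^2
Retraction: pressure acts on the annular area.
P = F / A = 42.6 kN / A

P ≈ 15.1 bar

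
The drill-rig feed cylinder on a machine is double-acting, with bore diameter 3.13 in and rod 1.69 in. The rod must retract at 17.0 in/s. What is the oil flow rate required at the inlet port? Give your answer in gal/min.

Rod-side annular area A_ann = π/4 × (3.13² − 1.69²) = 5.451 in^2
Q = A × v

Q ≈ 24.1 gal/min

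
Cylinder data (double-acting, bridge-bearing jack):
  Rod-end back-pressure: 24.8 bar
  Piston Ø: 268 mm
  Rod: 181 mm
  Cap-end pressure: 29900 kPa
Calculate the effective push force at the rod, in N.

Cap-side area A_cap = π/4 × (268 mm)² = 56410 mm^2
Rod-side annular area A_ann = π/4 × (268² − 181²) = 30680 mm^2
Net thrust = P_cap·A_cap − P_rod·A_ann = 1.687e6 N − 76090 N

F ≈ 1.61e6 N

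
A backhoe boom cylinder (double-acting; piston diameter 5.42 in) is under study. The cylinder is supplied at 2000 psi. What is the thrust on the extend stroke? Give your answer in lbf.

F ≈ 46100 lbf

Cap-side area A_cap = π/4 × (5.42 in)² = 23.07 in^2
F = P × A_cap = 2000 psi × A_cap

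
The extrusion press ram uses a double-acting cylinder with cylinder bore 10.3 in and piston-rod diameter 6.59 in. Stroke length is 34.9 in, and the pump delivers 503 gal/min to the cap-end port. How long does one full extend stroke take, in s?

t ≈ 1.50 s

Cap-side area A_cap = π/4 × (10.3 in)² = 83.32 in^2
Swept volume V = A × L; t = V / Q = A·L / Q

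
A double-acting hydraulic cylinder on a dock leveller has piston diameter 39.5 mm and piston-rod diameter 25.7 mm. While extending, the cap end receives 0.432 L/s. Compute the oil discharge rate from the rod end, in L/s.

Q_out ≈ 0.249 L/s

Cap-side area A_cap = π/4 × (39.5 mm)² = 1225 mm^2
Rod-side annular area A_ann = π/4 × (39.5² − 25.7²) = 706.7 mm^2
Piston speed v = Q_in/A_cap; rod-end outflow Q_out = v × A_ann = Q_in × A_ann/A_cap.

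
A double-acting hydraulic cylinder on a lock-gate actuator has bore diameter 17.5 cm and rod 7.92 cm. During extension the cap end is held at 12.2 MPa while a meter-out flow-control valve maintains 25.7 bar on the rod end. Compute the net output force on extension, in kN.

Cap-side area A_cap = π/4 × (17.5 cm)² = 240.5 cm^2
Rod-side annular area A_ann = π/4 × (17.5² − 7.92²) = 191.3 cm^2
Net thrust = P_cap·A_cap − P_rod·A_ann = 293.4 kN − 49.15 kN

F ≈ 244 kN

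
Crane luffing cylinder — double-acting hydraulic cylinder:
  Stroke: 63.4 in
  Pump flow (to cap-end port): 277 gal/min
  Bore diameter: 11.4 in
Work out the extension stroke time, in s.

Cap-side area A_cap = π/4 × (11.4 in)² = 102.1 in^2
Swept volume V = A × L; t = V / Q = A·L / Q

t ≈ 6.07 s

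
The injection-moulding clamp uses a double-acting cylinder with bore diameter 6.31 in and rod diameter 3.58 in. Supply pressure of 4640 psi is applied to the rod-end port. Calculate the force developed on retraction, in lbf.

F ≈ 98400 lbf

Rod-side annular area A_ann = π/4 × (6.31² − 3.58²) = 21.21 in^2
On retraction the pressure acts on the annular area (bore minus rod).
F = P × A_ann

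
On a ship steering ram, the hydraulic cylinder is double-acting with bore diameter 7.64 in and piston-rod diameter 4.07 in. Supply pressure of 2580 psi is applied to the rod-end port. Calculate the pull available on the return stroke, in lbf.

Rod-side annular area A_ann = π/4 × (7.64² − 4.07²) = 32.83 in^2
On retraction the pressure acts on the annular area (bore minus rod).
F = P × A_ann

F ≈ 84700 lbf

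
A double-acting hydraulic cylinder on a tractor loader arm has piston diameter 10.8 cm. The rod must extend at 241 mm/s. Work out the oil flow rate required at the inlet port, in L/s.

Cap-side area A_cap = π/4 × (10.8 cm)² = 91.61 cm^2
Q = A × v

Q ≈ 2.21 L/s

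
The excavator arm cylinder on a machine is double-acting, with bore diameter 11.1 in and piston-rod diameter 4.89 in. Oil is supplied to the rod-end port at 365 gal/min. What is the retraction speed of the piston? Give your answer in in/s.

Rod-side annular area A_ann = π/4 × (11.1² − 4.89²) = 77.99 in^2
Flow into the rod-end port fills the annular volume.
v = Q / A

v ≈ 18.0 in/s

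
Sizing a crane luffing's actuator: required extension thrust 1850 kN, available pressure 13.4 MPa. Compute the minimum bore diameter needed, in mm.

Extension force acts on the full piston face: F = P × (π/4)D².
D = √(4F / (πP)) = √(4 × 1850 kN / (π × 13.4 MPa))

D ≈ 419 mm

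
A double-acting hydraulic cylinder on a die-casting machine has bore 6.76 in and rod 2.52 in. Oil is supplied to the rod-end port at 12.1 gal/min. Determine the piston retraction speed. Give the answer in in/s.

Rod-side annular area A_ann = π/4 × (6.76² − 2.52²) = 30.90 in^2
Flow into the rod-end port fills the annular volume.
v = Q / A

v ≈ 1.51 in/s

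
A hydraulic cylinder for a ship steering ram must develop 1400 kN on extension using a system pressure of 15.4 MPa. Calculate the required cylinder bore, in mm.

Extension force acts on the full piston face: F = P × (π/4)D².
D = √(4F / (πP)) = √(4 × 1400 kN / (π × 15.4 MPa))

D ≈ 340 mm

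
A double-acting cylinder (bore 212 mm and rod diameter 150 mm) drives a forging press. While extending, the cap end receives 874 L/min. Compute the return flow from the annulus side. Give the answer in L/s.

Cap-side area A_cap = π/4 × (212 mm)² = 35300 mm^2
Rod-side annular area A_ann = π/4 × (212² − 150²) = 17630 mm^2
Piston speed v = Q_in/A_cap; rod-end outflow Q_out = v × A_ann = Q_in × A_ann/A_cap.

Q_out ≈ 7.27 L/s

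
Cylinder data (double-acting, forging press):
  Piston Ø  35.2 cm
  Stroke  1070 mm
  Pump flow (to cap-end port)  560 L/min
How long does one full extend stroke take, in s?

t ≈ 11.2 s

Cap-side area A_cap = π/4 × (35.2 cm)² = 973.1 cm^2
Swept volume V = A × L; t = V / Q = A·L / Q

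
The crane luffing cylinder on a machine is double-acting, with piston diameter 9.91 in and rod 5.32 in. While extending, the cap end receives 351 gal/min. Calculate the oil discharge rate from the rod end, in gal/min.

Cap-side area A_cap = π/4 × (9.91 in)² = 77.13 in^2
Rod-side annular area A_ann = π/4 × (9.91² − 5.32²) = 54.90 in^2
Piston speed v = Q_in/A_cap; rod-end outflow Q_out = v × A_ann = Q_in × A_ann/A_cap.

Q_out ≈ 250 gal/min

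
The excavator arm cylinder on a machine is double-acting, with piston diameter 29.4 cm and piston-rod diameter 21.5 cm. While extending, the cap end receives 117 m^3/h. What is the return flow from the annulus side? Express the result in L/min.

Q_out ≈ 907 L/min

Cap-side area A_cap = π/4 × (29.4 cm)² = 678.9 cm^2
Rod-side annular area A_ann = π/4 × (29.4² − 21.5²) = 315.8 cm^2
Piston speed v = Q_in/A_cap; rod-end outflow Q_out = v × A_ann = Q_in × A_ann/A_cap.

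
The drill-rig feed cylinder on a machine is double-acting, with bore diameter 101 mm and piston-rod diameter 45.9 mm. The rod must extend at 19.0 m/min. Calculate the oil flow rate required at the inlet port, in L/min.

Q ≈ 152 L/min

Cap-side area A_cap = π/4 × (101 mm)² = 8012 mm^2
Q = A × v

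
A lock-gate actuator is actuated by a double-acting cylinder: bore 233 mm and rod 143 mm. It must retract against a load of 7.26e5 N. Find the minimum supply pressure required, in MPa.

P ≈ 27.3 MPa

Rod-side annular area A_ann = π/4 × (233² − 143²) = 26580 mm^2
Retraction: pressure acts on the annular area.
P = F / A = 7.26e5 N / A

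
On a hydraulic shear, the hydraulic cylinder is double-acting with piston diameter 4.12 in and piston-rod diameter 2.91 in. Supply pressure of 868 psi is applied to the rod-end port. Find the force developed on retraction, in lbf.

F ≈ 5800 lbf

Rod-side annular area A_ann = π/4 × (4.12² − 2.91²) = 6.681 in^2
On retraction the pressure acts on the annular area (bore minus rod).
F = P × A_ann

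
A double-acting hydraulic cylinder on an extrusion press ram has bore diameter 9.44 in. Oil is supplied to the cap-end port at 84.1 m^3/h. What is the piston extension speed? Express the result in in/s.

v ≈ 20.4 in/s

Cap-side area A_cap = π/4 × (9.44 in)² = 69.99 in^2
v = Q / A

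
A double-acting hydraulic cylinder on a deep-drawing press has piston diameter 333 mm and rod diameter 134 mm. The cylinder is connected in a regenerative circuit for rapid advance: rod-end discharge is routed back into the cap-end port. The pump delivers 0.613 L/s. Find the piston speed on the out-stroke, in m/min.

v ≈ 2.61 m/min

In regeneration the rod-end outflow joins the pump flow into the cap end, so the net volume the pump must supply per unit advance equals the rod cross-section area.
Rod cross-section A_rod = π/4 × (134 mm)² = 14100 mm^2
v = Q_pump / A_rod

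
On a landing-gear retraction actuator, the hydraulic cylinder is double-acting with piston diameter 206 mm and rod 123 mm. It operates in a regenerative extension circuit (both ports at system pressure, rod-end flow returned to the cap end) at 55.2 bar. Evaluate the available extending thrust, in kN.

F ≈ 65.6 kN

With equal pressure on both faces, forces on the annular region cancel; the net push is pressure × rod cross-section.
Rod cross-section A_rod = π/4 × (123 mm)² = 11880 mm^2
F = P × A_rod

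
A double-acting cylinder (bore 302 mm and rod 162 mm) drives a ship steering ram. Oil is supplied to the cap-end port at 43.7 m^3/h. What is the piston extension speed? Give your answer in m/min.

v ≈ 10.2 m/min

Cap-side area A_cap = π/4 × (302 mm)² = 71630 mm^2
v = Q / A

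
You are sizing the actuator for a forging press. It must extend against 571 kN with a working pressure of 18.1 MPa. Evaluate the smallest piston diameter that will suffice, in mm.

Extension force acts on the full piston face: F = P × (π/4)D².
D = √(4F / (πP)) = √(4 × 571 kN / (π × 18.1 MPa))

D ≈ 200 mm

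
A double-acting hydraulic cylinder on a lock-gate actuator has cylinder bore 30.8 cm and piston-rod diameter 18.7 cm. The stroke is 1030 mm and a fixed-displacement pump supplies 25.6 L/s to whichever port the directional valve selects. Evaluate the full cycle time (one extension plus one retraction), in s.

t ≈ 4.89 s

Cap-side area A_cap = π/4 × (30.8 cm)² = 745.1 cm^2
Rod-side annular area A_ann = π/4 × (30.8² − 18.7²) = 470.4 cm^2
t_ext = A_cap·L/Q = 2.998 s
t_ret = A_ann·L/Q = 1.893 s
t_cycle = t_ext + t_ret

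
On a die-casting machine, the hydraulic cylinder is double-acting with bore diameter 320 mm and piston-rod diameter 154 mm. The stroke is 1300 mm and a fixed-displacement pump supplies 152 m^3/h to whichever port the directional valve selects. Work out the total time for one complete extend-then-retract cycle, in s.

t ≈ 4.38 s

Cap-side area A_cap = π/4 × (320 mm)² = 80420 mm^2
Rod-side annular area A_ann = π/4 × (320² − 154²) = 61800 mm^2
t_ext = A_cap·L/Q = 2.476 s
t_ret = A_ann·L/Q = 1.903 s
t_cycle = t_ext + t_ret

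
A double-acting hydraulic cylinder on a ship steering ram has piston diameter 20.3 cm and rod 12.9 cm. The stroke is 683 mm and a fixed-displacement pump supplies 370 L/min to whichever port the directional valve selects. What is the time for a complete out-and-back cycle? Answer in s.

Cap-side area A_cap = π/4 × (20.3 cm)² = 323.7 cm^2
Rod-side annular area A_ann = π/4 × (20.3² − 12.9²) = 193.0 cm^2
t_ext = A_cap·L/Q = 3.585 s
t_ret = A_ann·L/Q = 2.137 s
t_cycle = t_ext + t_ret

t ≈ 5.72 s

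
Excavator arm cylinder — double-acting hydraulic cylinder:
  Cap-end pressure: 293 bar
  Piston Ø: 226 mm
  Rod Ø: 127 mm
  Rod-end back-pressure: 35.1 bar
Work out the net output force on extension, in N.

Cap-side area A_cap = π/4 × (226 mm)² = 40110 mm^2
Rod-side annular area A_ann = π/4 × (226² − 127²) = 27450 mm^2
Net thrust = P_cap·A_cap − P_rod·A_ann = 1.175e6 N − 96340 N

F ≈ 1.08e6 N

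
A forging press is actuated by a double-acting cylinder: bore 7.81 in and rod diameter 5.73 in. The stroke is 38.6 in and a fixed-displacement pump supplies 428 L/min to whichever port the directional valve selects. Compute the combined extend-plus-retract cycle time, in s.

Cap-side area A_cap = π/4 × (7.81 in)² = 47.91 in^2
Rod-side annular area A_ann = π/4 × (7.81² − 5.73²) = 22.12 in^2
t_ext = A_cap·L/Q = 4.248 s
t_ret = A_ann·L/Q = 1.961 s
t_cycle = t_ext + t_ret

t ≈ 6.21 s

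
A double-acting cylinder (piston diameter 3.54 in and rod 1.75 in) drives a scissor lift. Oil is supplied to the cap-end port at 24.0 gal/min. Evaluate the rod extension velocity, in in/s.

Cap-side area A_cap = π/4 × (3.54 in)² = 9.842 in^2
v = Q / A

v ≈ 9.39 in/s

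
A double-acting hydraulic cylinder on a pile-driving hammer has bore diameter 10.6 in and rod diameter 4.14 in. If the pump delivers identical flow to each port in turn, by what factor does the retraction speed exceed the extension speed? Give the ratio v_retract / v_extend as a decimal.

v_ret/v_ext ≈ 1.18

Cap-side area A_cap = π/4 × (10.6 in)² = 88.25 in^2
Rod-side annular area A_ann = π/4 × (10.6² − 4.14²) = 74.79 in^2
For equal Q, v ∝ 1/A, so v_ret/v_ext = A_cap/A_ann.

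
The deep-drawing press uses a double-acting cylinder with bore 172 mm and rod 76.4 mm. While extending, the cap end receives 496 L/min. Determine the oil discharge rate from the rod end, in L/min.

Q_out ≈ 398 L/min

Cap-side area A_cap = π/4 × (172 mm)² = 23240 mm^2
Rod-side annular area A_ann = π/4 × (172² − 76.4²) = 18650 mm^2
Piston speed v = Q_in/A_cap; rod-end outflow Q_out = v × A_ann = Q_in × A_ann/A_cap.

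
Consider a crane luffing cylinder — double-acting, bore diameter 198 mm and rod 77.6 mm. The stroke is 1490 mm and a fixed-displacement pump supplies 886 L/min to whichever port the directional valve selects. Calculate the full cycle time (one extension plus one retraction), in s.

t ≈ 5.74 s

Cap-side area A_cap = π/4 × (198 mm)² = 30790 mm^2
Rod-side annular area A_ann = π/4 × (198² − 77.6²) = 26060 mm^2
t_ext = A_cap·L/Q = 3.107 s
t_ret = A_ann·L/Q = 2.630 s
t_cycle = t_ext + t_ret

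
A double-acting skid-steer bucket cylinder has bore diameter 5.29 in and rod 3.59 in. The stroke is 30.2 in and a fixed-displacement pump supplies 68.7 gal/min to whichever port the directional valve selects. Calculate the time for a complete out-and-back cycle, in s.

t ≈ 3.86 s

Cap-side area A_cap = π/4 × (5.29 in)² = 21.98 in^2
Rod-side annular area A_ann = π/4 × (5.29² − 3.59²) = 11.86 in^2
t_ext = A_cap·L/Q = 2.510 s
t_ret = A_ann·L/Q = 1.354 s
t_cycle = t_ext + t_ret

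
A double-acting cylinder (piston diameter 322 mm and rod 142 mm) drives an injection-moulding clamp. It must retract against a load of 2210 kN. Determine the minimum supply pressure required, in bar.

P ≈ 337 bar

Rod-side annular area A_ann = π/4 × (322² − 142²) = 65600 mm^2
Retraction: pressure acts on the annular area.
P = F / A = 2210 kN / A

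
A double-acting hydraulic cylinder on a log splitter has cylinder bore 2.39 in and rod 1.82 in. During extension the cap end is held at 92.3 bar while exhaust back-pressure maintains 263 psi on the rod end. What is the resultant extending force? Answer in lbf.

F ≈ 5510 lbf

Cap-side area A_cap = π/4 × (2.39 in)² = 4.486 in^2
Rod-side annular area A_ann = π/4 × (2.39² − 1.82²) = 1.885 in^2
Net thrust = P_cap·A_cap − P_rod·A_ann = 6006 lbf − 495.7 lbf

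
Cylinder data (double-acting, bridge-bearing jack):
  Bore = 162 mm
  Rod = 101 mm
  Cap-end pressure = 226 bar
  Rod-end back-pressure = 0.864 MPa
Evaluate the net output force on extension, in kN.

Cap-side area A_cap = π/4 × (162 mm)² = 20610 mm^2
Rod-side annular area A_ann = π/4 × (162² − 101²) = 12600 mm^2
Net thrust = P_cap·A_cap − P_rod·A_ann = 465.8 kN − 10.89 kN

F ≈ 455 kN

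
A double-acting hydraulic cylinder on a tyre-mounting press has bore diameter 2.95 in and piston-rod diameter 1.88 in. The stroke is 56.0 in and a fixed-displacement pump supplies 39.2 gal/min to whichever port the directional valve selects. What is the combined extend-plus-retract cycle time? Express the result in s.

t ≈ 4.04 s

Cap-side area A_cap = π/4 × (2.95 in)² = 6.835 in^2
Rod-side annular area A_ann = π/4 × (2.95² − 1.88²) = 4.059 in^2
t_ext = A_cap·L/Q = 2.536 s
t_ret = A_ann·L/Q = 1.506 s
t_cycle = t_ext + t_ret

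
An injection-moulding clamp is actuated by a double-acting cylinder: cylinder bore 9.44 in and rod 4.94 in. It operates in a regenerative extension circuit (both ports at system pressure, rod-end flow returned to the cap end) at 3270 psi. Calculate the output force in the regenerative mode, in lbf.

F ≈ 62700 lbf

With equal pressure on both faces, forces on the annular region cancel; the net push is pressure × rod cross-section.
Rod cross-section A_rod = π/4 × (4.94 in)² = 19.17 in^2
F = P × A_rod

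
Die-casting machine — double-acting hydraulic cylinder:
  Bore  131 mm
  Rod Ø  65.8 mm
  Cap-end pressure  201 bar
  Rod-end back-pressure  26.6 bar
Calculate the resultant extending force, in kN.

F ≈ 244 kN

Cap-side area A_cap = π/4 × (131 mm)² = 13480 mm^2
Rod-side annular area A_ann = π/4 × (131² − 65.8²) = 10080 mm^2
Net thrust = P_cap·A_cap − P_rod·A_ann = 270.9 kN − 26.81 kN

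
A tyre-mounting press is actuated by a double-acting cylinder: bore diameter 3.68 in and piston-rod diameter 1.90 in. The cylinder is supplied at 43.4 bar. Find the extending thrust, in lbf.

Cap-side area A_cap = π/4 × (3.68 in)² = 10.64 in^2
F = P × A_cap = 43.4 bar × A_cap

F ≈ 6700 lbf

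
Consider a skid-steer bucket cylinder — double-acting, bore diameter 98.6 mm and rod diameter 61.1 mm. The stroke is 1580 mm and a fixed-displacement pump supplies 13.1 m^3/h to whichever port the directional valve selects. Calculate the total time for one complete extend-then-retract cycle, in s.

t ≈ 5.36 s

Cap-side area A_cap = π/4 × (98.6 mm)² = 7636 mm^2
Rod-side annular area A_ann = π/4 × (98.6² − 61.1²) = 4704 mm^2
t_ext = A_cap·L/Q = 3.315 s
t_ret = A_ann·L/Q = 2.042 s
t_cycle = t_ext + t_ret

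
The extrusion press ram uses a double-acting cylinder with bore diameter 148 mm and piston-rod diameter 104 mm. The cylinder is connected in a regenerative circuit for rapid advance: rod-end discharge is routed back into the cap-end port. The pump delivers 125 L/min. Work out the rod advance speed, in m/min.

In regeneration the rod-end outflow joins the pump flow into the cap end, so the net volume the pump must supply per unit advance equals the rod cross-section area.
Rod cross-section A_rod = π/4 × (104 mm)² = 8495 mm^2
v = Q_pump / A_rod

v ≈ 14.7 m/min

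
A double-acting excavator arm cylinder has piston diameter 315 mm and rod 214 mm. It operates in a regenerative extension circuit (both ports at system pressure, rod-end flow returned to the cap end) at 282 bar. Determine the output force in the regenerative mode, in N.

F ≈ 1.01e6 N

With equal pressure on both faces, forces on the annular region cancel; the net push is pressure × rod cross-section.
Rod cross-section A_rod = π/4 × (214 mm)² = 35970 mm^2
F = P × A_rod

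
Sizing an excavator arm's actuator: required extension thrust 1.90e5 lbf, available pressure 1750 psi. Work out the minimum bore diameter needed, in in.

Extension force acts on the full piston face: F = P × (π/4)D².
D = √(4F / (πP)) = √(4 × 1.90e5 lbf / (π × 1750 psi))

D ≈ 11.8 in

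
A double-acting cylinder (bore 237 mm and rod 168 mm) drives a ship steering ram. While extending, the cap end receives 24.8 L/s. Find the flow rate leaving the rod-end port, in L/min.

Q_out ≈ 740 L/min

Cap-side area A_cap = π/4 × (237 mm)² = 44120 mm^2
Rod-side annular area A_ann = π/4 × (237² − 168²) = 21950 mm^2
Piston speed v = Q_in/A_cap; rod-end outflow Q_out = v × A_ann = Q_in × A_ann/A_cap.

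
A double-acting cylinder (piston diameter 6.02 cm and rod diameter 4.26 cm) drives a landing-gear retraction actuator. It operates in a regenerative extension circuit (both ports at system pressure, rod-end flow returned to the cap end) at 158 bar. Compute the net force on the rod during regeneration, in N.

F ≈ 22500 N

With equal pressure on both faces, forces on the annular region cancel; the net push is pressure × rod cross-section.
Rod cross-section A_rod = π/4 × (4.26 cm)² = 14.25 cm^2
F = P × A_rod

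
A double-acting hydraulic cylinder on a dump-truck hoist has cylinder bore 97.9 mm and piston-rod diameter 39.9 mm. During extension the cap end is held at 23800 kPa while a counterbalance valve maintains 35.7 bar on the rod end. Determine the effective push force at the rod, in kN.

F ≈ 157 kN

Cap-side area A_cap = π/4 × (97.9 mm)² = 7528 mm^2
Rod-side annular area A_ann = π/4 × (97.9² − 39.9²) = 6277 mm^2
Net thrust = P_cap·A_cap − P_rod·A_ann = 179.2 kN − 22.41 kN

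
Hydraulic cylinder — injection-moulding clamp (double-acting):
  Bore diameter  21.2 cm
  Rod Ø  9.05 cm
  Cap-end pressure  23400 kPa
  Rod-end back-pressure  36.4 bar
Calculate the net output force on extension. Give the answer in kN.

Cap-side area A_cap = π/4 × (21.2 cm)² = 353.0 cm^2
Rod-side annular area A_ann = π/4 × (21.2² − 9.05²) = 288.7 cm^2
Net thrust = P_cap·A_cap − P_rod·A_ann = 826.0 kN − 105.1 kN

F ≈ 721 kN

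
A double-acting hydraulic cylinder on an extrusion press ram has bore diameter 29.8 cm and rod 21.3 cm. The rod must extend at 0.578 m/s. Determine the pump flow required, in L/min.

Q ≈ 2420 L/min

Cap-side area A_cap = π/4 × (29.8 cm)² = 697.5 cm^2
Q = A × v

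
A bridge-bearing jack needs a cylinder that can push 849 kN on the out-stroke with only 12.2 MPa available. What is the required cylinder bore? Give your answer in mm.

D ≈ 298 mm

Extension force acts on the full piston face: F = P × (π/4)D².
D = √(4F / (πP)) = √(4 × 849 kN / (π × 12.2 MPa))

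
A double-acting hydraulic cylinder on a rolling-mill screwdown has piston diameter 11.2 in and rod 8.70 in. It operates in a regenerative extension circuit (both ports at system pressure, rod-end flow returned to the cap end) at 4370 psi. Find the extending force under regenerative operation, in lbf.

F ≈ 2.60e5 lbf

With equal pressure on both faces, forces on the annular region cancel; the net push is pressure × rod cross-section.
Rod cross-section A_rod = π/4 × (8.70 in)² = 59.45 in^2
F = P × A_rod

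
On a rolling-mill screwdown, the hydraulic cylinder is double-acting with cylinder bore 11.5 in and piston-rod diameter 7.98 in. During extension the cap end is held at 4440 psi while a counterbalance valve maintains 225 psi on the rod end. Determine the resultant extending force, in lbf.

F ≈ 4.49e5 lbf

Cap-side area A_cap = π/4 × (11.5 in)² = 103.9 in^2
Rod-side annular area A_ann = π/4 × (11.5² − 7.98²) = 53.85 in^2
Net thrust = P_cap·A_cap − P_rod·A_ann = 4.612e5 lbf − 12120 lbf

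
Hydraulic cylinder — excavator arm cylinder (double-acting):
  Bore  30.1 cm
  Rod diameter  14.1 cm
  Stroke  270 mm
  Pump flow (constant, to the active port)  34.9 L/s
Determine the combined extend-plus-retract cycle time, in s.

Cap-side area A_cap = π/4 × (30.1 cm)² = 711.6 cm^2
Rod-side annular area A_ann = π/4 × (30.1² − 14.1²) = 555.4 cm^2
t_ext = A_cap·L/Q = 0.5505 s
t_ret = A_ann·L/Q = 0.4297 s
t_cycle = t_ext + t_ret

t ≈ 0.980 s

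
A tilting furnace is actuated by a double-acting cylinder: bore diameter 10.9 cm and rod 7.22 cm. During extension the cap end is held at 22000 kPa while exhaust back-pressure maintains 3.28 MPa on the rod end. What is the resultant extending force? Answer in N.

Cap-side area A_cap = π/4 × (10.9 cm)² = 93.31 cm^2
Rod-side annular area A_ann = π/4 × (10.9² − 7.22²) = 52.37 cm^2
Net thrust = P_cap·A_cap − P_rod·A_ann = 2.053e5 N − 17180 N

F ≈ 1.88e5 N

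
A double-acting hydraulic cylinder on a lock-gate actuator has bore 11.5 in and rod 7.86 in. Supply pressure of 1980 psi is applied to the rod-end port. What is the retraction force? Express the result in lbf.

Rod-side annular area A_ann = π/4 × (11.5² − 7.86²) = 55.35 in^2
On retraction the pressure acts on the annular area (bore minus rod).
F = P × A_ann

F ≈ 1.10e5 lbf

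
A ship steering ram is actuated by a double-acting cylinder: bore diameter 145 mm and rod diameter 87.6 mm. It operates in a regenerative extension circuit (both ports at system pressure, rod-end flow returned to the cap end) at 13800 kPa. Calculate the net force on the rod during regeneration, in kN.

With equal pressure on both faces, forces on the annular region cancel; the net push is pressure × rod cross-section.
Rod cross-section A_rod = π/4 × (87.6 mm)² = 6027 mm^2
F = P × A_rod

F ≈ 83.2 kN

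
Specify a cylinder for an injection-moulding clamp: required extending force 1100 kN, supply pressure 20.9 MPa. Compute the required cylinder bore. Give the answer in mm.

D ≈ 259 mm

Extension force acts on the full piston face: F = P × (π/4)D².
D = √(4F / (πP)) = √(4 × 1100 kN / (π × 20.9 MPa))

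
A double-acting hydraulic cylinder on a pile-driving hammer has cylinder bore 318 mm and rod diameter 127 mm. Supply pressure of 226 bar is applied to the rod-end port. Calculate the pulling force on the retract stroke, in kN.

Rod-side annular area A_ann = π/4 × (318² − 127²) = 66750 mm^2
On retraction the pressure acts on the annular area (bore minus rod).
F = P × A_ann

F ≈ 1510 kN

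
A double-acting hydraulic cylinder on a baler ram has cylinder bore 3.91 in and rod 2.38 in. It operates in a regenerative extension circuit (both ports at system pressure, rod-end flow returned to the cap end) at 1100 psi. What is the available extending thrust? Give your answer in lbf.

With equal pressure on both faces, forces on the annular region cancel; the net push is pressure × rod cross-section.
Rod cross-section A_rod = π/4 × (2.38 in)² = 4.449 in^2
F = P × A_rod

F ≈ 4890 lbf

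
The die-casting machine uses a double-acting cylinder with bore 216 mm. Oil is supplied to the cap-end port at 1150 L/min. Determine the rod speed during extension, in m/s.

Cap-side area A_cap = π/4 × (216 mm)² = 36640 mm^2
v = Q / A

v ≈ 0.523 m/s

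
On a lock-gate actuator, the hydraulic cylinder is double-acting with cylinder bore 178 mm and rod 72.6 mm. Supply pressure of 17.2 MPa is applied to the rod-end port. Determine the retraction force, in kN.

Rod-side annular area A_ann = π/4 × (178² − 72.6²) = 20740 mm^2
On retraction the pressure acts on the annular area (bore minus rod).
F = P × A_ann

F ≈ 357 kN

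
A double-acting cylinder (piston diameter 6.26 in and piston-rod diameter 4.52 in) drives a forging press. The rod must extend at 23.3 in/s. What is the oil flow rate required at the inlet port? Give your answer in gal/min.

Cap-side area A_cap = π/4 × (6.26 in)² = 30.78 in^2
Q = A × v

Q ≈ 186 gal/min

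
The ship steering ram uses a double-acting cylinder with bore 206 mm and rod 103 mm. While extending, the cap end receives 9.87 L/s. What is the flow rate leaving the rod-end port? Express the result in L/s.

Q_out ≈ 7.40 L/s

Cap-side area A_cap = π/4 × (206 mm)² = 33330 mm^2
Rod-side annular area A_ann = π/4 × (206² − 103²) = 25000 mm^2
Piston speed v = Q_in/A_cap; rod-end outflow Q_out = v × A_ann = Q_in × A_ann/A_cap.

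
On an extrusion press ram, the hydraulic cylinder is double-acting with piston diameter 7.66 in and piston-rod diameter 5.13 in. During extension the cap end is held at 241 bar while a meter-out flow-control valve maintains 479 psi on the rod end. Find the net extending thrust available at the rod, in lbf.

F ≈ 1.49e5 lbf

Cap-side area A_cap = π/4 × (7.66 in)² = 46.08 in^2
Rod-side annular area A_ann = π/4 × (7.66² − 5.13²) = 25.41 in^2
Net thrust = P_cap·A_cap − P_rod·A_ann = 1.611e5 lbf − 12170 lbf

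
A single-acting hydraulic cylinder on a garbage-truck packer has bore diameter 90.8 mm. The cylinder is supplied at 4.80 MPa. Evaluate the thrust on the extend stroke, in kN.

F ≈ 31.1 kN

Cap-side area A_cap = π/4 × (90.8 mm)² = 6475 mm^2
F = P × A_cap = 4.80 MPa × A_cap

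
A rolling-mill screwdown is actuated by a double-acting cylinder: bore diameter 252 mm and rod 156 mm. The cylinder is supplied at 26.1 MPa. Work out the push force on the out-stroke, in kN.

Cap-side area A_cap = π/4 × (252 mm)² = 49880 mm^2
F = P × A_cap = 26.1 MPa × A_cap

F ≈ 1300 kN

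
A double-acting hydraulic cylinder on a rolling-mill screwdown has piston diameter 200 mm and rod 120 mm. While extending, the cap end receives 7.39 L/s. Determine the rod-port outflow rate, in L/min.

Q_out ≈ 284 L/min

Cap-side area A_cap = π/4 × (200 mm)² = 31420 mm^2
Rod-side annular area A_ann = π/4 × (200² − 120²) = 20110 mm^2
Piston speed v = Q_in/A_cap; rod-end outflow Q_out = v × A_ann = Q_in × A_ann/A_cap.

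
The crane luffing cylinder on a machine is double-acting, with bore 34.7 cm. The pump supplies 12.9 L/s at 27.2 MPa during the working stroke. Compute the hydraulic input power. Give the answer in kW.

Hydraulic power = P × Q

W ≈ 351 kW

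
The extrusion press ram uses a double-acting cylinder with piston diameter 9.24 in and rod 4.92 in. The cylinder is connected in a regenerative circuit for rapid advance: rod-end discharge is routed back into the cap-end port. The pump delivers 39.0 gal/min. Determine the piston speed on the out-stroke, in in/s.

In regeneration the rod-end outflow joins the pump flow into the cap end, so the net volume the pump must supply per unit advance equals the rod cross-section area.
Rod cross-section A_rod = π/4 × (4.92 in)² = 19.01 in^2
v = Q_pump / A_rod

v ≈ 7.90 in/s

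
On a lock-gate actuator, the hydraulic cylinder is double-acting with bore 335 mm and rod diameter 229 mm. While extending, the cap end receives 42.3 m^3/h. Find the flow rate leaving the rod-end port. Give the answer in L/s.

Cap-side area A_cap = π/4 × (335 mm)² = 88140 mm^2
Rod-side annular area A_ann = π/4 × (335² − 229²) = 46950 mm^2
Piston speed v = Q_in/A_cap; rod-end outflow Q_out = v × A_ann = Q_in × A_ann/A_cap.

Q_out ≈ 6.26 L/s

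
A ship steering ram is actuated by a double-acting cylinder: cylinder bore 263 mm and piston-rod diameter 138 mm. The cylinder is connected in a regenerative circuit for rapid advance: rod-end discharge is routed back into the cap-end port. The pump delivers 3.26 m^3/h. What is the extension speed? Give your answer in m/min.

v ≈ 3.63 m/min

In regeneration the rod-end outflow joins the pump flow into the cap end, so the net volume the pump must supply per unit advance equals the rod cross-section area.
Rod cross-section A_rod = π/4 × (138 mm)² = 14960 mm^2
v = Q_pump / A_rod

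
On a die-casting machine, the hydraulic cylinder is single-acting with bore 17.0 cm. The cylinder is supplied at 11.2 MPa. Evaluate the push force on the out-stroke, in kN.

Cap-side area A_cap = π/4 × (17.0 cm)² = 227.0 cm^2
F = P × A_cap = 11.2 MPa × A_cap

F ≈ 254 kN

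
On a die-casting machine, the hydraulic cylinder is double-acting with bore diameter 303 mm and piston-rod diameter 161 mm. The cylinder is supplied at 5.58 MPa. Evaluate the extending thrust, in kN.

Cap-side area A_cap = π/4 × (303 mm)² = 72110 mm^2
F = P × A_cap = 5.58 MPa × A_cap

F ≈ 402 kN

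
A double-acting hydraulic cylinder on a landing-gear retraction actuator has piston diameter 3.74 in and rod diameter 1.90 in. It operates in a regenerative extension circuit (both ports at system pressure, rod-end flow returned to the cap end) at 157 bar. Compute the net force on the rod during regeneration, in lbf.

F ≈ 6460 lbf

With equal pressure on both faces, forces on the annular region cancel; the net push is pressure × rod cross-section.
Rod cross-section A_rod = π/4 × (1.90 in)² = 2.835 in^2
F = P × A_rod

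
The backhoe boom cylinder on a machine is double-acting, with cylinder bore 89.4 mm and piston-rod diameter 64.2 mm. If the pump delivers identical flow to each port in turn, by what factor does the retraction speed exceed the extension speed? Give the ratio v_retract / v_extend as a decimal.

v_ret/v_ext ≈ 2.06

Cap-side area A_cap = π/4 × (89.4 mm)² = 6277 mm^2
Rod-side annular area A_ann = π/4 × (89.4² − 64.2²) = 3040 mm^2
For equal Q, v ∝ 1/A, so v_ret/v_ext = A_cap/A_ann.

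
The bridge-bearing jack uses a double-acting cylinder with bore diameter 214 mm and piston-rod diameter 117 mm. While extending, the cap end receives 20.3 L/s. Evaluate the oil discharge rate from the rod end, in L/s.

Cap-side area A_cap = π/4 × (214 mm)² = 35970 mm^2
Rod-side annular area A_ann = π/4 × (214² − 117²) = 25220 mm^2
Piston speed v = Q_in/A_cap; rod-end outflow Q_out = v × A_ann = Q_in × A_ann/A_cap.

Q_out ≈ 14.2 L/s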